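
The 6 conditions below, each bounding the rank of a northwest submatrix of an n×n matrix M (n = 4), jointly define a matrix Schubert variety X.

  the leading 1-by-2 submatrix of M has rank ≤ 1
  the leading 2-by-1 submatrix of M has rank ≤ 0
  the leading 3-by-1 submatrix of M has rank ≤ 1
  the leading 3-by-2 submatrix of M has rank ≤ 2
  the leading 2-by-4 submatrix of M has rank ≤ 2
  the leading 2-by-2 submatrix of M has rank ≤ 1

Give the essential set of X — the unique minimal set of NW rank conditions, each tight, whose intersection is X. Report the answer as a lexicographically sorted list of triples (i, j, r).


Reconstructing r_w from the 6 given conditions:

  i=1: 0 | 1 | 1 | 1
  i=2: 0 | 1 | 2 | 2
  i=3: 1 | 2 | 3 | 3
  i=4: 1 | 2 | 3 | 4

reading off 1-entries of Δ²R: w = (2, 3, 1, 4).

Rothe diagram D(w) (2 cells), 1 SE-corner (essential condition):

[(2, 1, 0)]


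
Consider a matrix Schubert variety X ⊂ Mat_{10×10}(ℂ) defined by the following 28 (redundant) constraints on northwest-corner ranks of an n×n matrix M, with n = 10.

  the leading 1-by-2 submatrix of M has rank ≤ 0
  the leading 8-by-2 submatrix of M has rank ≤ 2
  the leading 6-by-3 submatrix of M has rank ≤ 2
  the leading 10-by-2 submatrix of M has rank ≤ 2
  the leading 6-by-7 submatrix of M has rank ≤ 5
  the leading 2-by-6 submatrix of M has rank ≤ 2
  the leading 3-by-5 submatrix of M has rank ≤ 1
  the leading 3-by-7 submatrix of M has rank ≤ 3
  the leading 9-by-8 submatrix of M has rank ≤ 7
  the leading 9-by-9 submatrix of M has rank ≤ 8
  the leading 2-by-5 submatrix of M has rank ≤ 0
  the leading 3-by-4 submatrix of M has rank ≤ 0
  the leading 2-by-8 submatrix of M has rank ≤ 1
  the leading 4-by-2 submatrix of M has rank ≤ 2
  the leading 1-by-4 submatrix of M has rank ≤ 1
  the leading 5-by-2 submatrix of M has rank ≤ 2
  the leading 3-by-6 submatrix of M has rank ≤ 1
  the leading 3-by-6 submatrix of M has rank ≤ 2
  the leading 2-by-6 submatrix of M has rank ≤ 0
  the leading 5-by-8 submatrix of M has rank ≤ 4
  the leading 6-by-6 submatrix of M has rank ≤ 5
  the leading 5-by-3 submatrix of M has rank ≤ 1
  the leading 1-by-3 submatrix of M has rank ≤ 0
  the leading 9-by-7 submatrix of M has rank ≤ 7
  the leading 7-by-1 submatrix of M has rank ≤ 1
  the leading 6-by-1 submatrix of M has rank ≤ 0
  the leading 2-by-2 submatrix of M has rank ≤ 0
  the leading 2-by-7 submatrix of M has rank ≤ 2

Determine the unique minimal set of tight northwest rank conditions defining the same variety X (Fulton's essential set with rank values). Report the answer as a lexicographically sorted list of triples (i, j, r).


Rank table r_w(10×10) implied by the 28 constraints:

  0  0  0  0  0  0  1  1  1  1
  0  0  0  0  0  0  1  1  2  2
  0  0  0  0  1  1  2  2  3  3
  0  1  1  1  2  2  3  3  4  4
  0  1  1  2  3  3  4  4  5  5
  0  1  2  3  4  4  5  5  6  6
  1  2  3  4  5  5  6  6  7  7
  1  2  3  4  5  6  7  7  8  8
  1  2  3  4  5  6  7  7  8  9
  1  2  3  4  5  6  7  8  9  10

giving w = (7, 9, 5, 2, 4, 3, 1, 6, 10, 8) via Δ²R.

ℓ(w)=22; the 6 essential cells (i,j,r):

[(2, 6, 0), (2, 8, 1), (3, 4, 0), (5, 3, 1), (6, 1, 0), (9, 8, 7)]


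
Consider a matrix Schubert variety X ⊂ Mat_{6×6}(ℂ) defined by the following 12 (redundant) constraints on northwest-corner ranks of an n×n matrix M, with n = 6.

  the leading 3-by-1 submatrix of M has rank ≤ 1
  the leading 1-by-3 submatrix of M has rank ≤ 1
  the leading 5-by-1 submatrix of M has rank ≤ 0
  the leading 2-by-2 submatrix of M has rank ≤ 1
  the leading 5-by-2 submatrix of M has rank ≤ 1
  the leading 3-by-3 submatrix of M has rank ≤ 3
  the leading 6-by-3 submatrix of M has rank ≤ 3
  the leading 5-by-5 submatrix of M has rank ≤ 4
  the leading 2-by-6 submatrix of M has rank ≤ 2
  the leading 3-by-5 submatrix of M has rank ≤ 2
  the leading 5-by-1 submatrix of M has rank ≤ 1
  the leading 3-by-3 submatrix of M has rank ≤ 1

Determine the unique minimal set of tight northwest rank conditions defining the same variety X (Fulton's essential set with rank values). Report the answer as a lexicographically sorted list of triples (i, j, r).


Computing R[i][j] = min implied NW-rank bound (n=6, 12 conditions):

  i=1: 0 1 1 1 1 1
  i=2: 0 1 1 2 2 2
  i=3: 0 1 1 2 2 3
  i=4: 0 1 2 3 3 4
  i=5: 0 1 2 3 4 5
  i=6: 1 2 3 4 5 6

giving w = (2, 4, 6, 3, 5, 1) via Δ²R.

D(w) has 8 cells with 3 SE-corners; essential set:

[(3, 3, 1), (3, 5, 2), (5, 1, 0)]


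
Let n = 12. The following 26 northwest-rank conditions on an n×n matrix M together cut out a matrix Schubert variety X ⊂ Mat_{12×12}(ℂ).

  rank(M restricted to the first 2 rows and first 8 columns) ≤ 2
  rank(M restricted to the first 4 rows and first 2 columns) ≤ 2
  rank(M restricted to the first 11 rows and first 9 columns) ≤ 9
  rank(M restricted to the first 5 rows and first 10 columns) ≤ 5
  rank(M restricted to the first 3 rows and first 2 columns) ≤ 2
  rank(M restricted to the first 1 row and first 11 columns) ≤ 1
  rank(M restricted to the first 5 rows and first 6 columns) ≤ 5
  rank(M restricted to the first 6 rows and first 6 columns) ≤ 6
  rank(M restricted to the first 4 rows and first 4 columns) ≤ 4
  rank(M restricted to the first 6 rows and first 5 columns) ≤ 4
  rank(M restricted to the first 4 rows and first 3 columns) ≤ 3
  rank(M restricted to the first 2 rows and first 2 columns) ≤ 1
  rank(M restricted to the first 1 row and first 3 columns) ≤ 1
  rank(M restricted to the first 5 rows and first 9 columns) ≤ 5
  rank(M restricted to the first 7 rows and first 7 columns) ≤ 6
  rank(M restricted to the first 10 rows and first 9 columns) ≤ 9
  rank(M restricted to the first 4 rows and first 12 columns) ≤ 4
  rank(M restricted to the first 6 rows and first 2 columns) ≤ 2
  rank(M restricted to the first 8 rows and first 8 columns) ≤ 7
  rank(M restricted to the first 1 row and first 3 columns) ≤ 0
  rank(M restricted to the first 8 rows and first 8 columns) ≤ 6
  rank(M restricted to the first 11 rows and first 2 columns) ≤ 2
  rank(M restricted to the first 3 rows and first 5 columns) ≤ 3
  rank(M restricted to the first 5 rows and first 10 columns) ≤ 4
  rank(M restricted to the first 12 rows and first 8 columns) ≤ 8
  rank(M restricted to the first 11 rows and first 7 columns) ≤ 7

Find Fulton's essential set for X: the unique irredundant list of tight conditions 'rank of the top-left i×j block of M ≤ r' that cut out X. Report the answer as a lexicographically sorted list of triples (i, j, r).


Reconstructing r_w from the 26 given conditions:

  0, 0, 0, 1, 1, 1, 1, 1, 1, 1, 1, 1
  1, 1, 1, 2, 2, 2, 2, 2, 2, 2, 2, 2
  1, 2, 2, 3, 3, 3, 3, 3, 3, 3, 3, 3
  1, 2, 3, 4, 4, 4, 4, 4, 4, 4, 4, 4
  1, 2, 3, 4, 4, 4, 4, 4, 4, 4, 5, 5
  1, 2, 3, 4, 4, 5, 5, 5, 5, 5, 6, 6
  1, 2, 3, 4, 5, 6, 6, 6, 6, 6, 7, 7
  1, 2, 3, 4, 5, 6, 6, 6, 7, 7, 8, 8
  1, 2, 3, 4, 5, 6, 7, 7, 8, 8, 9, 9
  1, 2, 3, 4, 5, 6, 7, 8, 9, 9, 10, 10
  1, 2, 3, 4, 5, 6, 7, 8, 9, 10, 11, 11
  1, 2, 3, 4, 5, 6, 7, 8, 9, 10, 11, 12

the unique w with this rank table is (4, 1, 2, 3, 11, 6, 5, 9, 7, 8, 10, 12).

Rothe diagram D(w) (12 cells), 4 SE-corners (essential conditions):

[(1, 3, 0), (5, 10, 4), (6, 5, 4), (8, 8, 6)]


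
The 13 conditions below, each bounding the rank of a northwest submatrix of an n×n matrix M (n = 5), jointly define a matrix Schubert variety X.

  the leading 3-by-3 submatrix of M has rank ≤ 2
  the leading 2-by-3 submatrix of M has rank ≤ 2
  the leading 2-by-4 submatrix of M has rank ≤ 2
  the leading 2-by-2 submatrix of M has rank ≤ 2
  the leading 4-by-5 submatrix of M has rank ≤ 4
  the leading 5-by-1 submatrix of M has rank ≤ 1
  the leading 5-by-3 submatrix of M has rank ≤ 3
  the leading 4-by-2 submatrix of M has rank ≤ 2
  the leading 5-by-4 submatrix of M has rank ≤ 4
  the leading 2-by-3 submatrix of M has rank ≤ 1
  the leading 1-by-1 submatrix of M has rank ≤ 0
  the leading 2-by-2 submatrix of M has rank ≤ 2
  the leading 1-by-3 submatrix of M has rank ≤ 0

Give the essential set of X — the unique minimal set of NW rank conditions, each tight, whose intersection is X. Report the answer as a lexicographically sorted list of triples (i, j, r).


Computing R[i][j] = min implied NW-rank bound (n=5, 13 conditions):

  0  0  0  1  1
  1  1  1  2  2
  1  2  2  3  3
  1  2  3  4  4
  1  2  3  4  5

the unique w with this rank table is (4, 1, 2, 3, 5).

D(w) has 3 cells with 1 SE-corner; essential set:

[(1, 3, 0)]


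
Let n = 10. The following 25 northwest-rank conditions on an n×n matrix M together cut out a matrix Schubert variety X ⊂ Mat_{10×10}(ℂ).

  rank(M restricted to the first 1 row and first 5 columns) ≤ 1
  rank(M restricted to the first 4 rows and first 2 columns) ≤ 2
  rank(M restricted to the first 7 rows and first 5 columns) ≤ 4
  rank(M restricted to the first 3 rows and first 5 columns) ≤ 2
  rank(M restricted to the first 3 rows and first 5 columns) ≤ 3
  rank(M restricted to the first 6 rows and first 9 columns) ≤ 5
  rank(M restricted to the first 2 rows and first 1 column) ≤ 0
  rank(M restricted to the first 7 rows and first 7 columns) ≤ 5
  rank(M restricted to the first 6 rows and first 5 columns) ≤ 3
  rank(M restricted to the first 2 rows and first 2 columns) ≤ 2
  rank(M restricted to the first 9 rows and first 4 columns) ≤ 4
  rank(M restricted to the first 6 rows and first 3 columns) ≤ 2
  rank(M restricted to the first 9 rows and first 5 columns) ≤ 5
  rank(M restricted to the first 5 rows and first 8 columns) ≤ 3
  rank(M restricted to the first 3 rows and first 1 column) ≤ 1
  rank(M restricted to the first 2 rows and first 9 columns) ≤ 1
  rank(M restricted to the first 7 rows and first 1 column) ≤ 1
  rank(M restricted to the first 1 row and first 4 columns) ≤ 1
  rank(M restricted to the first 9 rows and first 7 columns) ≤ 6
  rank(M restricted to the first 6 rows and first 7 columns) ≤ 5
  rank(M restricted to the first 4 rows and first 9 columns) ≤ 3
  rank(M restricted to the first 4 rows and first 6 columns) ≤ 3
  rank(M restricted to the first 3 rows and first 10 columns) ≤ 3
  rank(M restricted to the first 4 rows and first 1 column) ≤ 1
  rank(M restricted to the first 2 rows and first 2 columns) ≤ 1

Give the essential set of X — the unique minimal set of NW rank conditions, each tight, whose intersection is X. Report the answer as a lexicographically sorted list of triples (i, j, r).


Reconstructing r_w from the 25 given conditions:

  row 1: 0 1 1 1 1 1 1 1 1 1
  row 2: 0 1 1 1 1 1 1 1 1 2
  row 3: 1 2 2 2 2 2 2 2 2 3
  row 4: 1 2 2 3 3 3 3 3 3 4
  row 5: 1 2 2 3 3 3 3 3 4 5
  row 6: 1 2 2 3 3 4 4 4 5 6
  row 7: 1 2 3 4 4 5 5 5 6 7
  row 8: 1 2 3 4 5 6 6 6 7 8
  row 9: 1 2 3 4 5 6 6 7 8 9
  row 10: 1 2 3 4 5 6 7 8 9 10

second differences of R give the permutation w = (2, 10, 1, 4, 9, 6, 3, 5, 8, 7).

|D(w)|=18, |Ess(w)|=6:

[(2, 1, 0), (2, 9, 1), (5, 8, 3), (6, 3, 2), (6, 5, 3), (9, 7, 6)]


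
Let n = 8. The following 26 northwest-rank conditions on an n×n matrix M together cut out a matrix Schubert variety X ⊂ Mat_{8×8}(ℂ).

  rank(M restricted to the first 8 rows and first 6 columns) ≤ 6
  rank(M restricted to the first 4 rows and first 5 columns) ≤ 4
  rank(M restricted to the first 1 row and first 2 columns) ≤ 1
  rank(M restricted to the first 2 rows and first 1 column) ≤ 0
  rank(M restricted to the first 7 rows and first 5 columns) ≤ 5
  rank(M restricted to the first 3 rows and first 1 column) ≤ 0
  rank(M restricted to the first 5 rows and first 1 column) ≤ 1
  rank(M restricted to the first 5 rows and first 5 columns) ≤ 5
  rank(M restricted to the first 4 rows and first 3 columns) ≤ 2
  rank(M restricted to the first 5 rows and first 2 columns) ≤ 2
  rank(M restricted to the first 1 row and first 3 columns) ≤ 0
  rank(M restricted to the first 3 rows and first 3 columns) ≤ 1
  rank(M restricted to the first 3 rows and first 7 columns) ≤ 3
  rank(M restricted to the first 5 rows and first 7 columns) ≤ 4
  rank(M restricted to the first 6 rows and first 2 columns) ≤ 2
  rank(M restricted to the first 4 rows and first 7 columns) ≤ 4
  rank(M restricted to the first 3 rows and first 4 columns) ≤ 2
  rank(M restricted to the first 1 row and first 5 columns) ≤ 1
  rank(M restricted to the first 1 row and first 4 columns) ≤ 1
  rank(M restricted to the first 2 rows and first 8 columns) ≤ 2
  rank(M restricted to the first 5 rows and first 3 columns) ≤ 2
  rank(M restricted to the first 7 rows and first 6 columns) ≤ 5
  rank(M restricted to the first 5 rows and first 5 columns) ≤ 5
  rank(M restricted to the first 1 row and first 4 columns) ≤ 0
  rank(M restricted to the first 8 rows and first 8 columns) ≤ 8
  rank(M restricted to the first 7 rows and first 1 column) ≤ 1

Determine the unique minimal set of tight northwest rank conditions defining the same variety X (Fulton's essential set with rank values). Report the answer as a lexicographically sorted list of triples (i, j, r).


Reconstructing r_w from the 26 given conditions:

  i=1: 0 | 0 | 0 | 0 | 1 | 1 | 1 | 1
  i=2: 0 | 1 | 1 | 1 | 2 | 2 | 2 | 2
  i=3: 0 | 1 | 1 | 2 | 3 | 3 | 3 | 3
  i=4: 1 | 2 | 2 | 3 | 4 | 4 | 4 | 4
  i=5: 1 | 2 | 2 | 3 | 4 | 4 | 4 | 5
  i=6: 1 | 2 | 3 | 4 | 5 | 5 | 5 | 6
  i=7: 1 | 2 | 3 | 4 | 5 | 5 | 6 | 7
  i=8: 1 | 2 | 3 | 4 | 5 | 6 | 7 | 8

second differences of R give the permutation w = (5, 2, 4, 1, 8, 3, 7, 6).

Rothe diagram D(w) (11 cells), 6 SE-corners (essential conditions):

[(1, 4, 0), (3, 1, 0), (3, 3, 1), (5, 3, 2), (5, 7, 4), (7, 6, 5)]


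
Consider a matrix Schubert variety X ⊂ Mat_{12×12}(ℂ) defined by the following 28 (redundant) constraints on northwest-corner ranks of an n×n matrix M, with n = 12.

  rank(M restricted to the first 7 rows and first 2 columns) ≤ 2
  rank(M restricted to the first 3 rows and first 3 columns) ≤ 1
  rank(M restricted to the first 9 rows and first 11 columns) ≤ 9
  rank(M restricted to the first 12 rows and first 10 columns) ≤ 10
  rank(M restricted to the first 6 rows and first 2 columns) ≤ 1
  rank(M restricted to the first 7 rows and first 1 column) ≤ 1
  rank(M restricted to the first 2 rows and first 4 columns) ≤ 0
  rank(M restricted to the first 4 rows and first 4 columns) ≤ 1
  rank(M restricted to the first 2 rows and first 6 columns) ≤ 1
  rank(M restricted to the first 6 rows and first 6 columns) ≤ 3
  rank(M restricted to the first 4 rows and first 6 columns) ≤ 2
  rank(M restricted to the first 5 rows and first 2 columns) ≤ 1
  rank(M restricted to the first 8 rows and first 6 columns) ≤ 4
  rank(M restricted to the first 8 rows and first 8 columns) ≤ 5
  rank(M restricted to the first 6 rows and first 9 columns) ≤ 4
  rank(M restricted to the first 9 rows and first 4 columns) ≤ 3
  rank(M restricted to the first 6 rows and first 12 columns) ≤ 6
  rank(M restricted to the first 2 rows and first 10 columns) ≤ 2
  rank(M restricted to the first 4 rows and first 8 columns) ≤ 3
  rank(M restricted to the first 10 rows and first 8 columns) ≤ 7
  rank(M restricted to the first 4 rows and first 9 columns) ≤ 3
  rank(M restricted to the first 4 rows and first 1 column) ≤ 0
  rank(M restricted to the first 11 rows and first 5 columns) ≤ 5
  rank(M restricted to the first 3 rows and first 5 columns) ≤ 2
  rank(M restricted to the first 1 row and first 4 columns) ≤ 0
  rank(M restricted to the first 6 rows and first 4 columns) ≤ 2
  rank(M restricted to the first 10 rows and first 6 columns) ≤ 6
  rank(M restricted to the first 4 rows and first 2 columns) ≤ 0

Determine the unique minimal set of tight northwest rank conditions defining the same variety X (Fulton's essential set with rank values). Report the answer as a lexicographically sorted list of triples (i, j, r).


Propagating the 28 rank bounds to every northwest block:

  i=1: 0 0 0 0 1 1 1 1 1 1 1 1
  i=2: 0 0 0 0 1 1 2 2 2 2 2 2
  i=3: 0 0 1 1 2 2 3 3 3 3 3 3
  i=4: 0 0 1 1 2 2 3 3 3 4 4 4
  i=5: 1 1 2 2 3 3 4 4 4 5 5 5
  i=6: 1 1 2 2 3 3 4 4 4 5 6 6
  i=7: 1 2 3 3 4 4 5 5 5 6 7 7
  i=8: 1 2 3 3 4 4 5 5 6 7 8 8
  i=9: 1 2 3 3 4 5 6 6 7 8 9 9
  i=10: 1 2 3 4 5 6 7 7 8 9 10 10
  i=11: 1 2 3 4 5 6 7 8 9 10 11 11
  i=12: 1 2 3 4 5 6 7 8 9 10 11 12

reading off 1-entries of Δ²R: w = (5, 7, 3, 10, 1, 11, 2, 9, 6, 4, 8, 12).

13 SE-corners of the 26-cell Rothe diagram give Ess(w):

[(2, 4, 0), (2, 6, 1), (4, 2, 0), (4, 4, 1), (4, 6, 2), (4, 9, 3), (6, 2, 1), (6, 4, 2), (6, 6, 3), (6, 9, 4), (8, 6, 4), (8, 8, 5), (9, 4, 3)]


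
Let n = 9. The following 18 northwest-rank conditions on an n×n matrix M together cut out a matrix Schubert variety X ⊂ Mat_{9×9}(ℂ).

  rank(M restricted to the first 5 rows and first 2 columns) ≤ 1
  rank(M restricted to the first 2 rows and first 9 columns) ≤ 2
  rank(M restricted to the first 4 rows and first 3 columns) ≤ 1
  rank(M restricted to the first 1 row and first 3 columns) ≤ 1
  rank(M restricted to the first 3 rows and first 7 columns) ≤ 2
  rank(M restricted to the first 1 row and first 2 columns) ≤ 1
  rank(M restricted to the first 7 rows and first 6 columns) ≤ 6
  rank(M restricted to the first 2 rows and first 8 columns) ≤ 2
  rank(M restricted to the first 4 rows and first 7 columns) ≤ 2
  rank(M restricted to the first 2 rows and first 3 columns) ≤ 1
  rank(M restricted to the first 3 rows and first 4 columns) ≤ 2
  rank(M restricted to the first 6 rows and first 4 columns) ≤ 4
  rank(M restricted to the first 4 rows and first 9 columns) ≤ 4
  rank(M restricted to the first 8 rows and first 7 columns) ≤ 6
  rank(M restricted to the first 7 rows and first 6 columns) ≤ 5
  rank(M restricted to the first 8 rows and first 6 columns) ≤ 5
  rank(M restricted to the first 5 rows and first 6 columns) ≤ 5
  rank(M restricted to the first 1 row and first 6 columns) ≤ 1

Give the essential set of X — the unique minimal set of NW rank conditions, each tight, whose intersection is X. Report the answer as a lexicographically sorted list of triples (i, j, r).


The tightest implied rank at each (i,j), from the 18 conditions:

  R[1]: 1  1  1  1  1  1  1  1  1
  R[2]: 1  1  1  2  2  2  2  2  2
  R[3]: 1  1  1  2  2  2  2  3  3
  R[4]: 1  1  1  2  2  2  2  3  4
  R[5]: 1  1  2  3  3  3  3  4  5
  R[6]: 1  2  3  4  4  4  4  5  6
  R[7]: 1  2  3  4  5  5  5  6  7
  R[8]: 1  2  3  4  5  5  6  7  8
  R[9]: 1  2  3  4  5  6  7  8  9

giving w = (1, 4, 8, 9, 3, 2, 5, 7, 6) via Δ²R.

ℓ(w)=14; the 4 essential cells (i,j,r):

[(4, 3, 1), (4, 7, 2), (5, 2, 1), (8, 6, 5)]


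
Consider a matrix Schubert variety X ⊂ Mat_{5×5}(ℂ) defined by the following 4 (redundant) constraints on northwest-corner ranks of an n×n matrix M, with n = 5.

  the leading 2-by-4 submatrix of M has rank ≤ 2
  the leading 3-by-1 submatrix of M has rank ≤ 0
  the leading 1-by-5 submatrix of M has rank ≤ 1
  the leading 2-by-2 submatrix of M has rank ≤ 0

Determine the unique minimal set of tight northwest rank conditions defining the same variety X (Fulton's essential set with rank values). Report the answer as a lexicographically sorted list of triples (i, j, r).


Recovering R(i,j) via the rank-extension bound from the 4 conditions:

  row 1: 0 0 1 1 1
  row 2: 0 0 1 2 2
  row 3: 0 1 2 3 3
  row 4: 1 2 3 4 4
  row 5: 1 2 3 4 5

so w = (3, 4, 2, 1, 5).

D(w) has 5 cells with 2 SE-corners; essential set:

[(2, 2, 0), (3, 1, 0)]


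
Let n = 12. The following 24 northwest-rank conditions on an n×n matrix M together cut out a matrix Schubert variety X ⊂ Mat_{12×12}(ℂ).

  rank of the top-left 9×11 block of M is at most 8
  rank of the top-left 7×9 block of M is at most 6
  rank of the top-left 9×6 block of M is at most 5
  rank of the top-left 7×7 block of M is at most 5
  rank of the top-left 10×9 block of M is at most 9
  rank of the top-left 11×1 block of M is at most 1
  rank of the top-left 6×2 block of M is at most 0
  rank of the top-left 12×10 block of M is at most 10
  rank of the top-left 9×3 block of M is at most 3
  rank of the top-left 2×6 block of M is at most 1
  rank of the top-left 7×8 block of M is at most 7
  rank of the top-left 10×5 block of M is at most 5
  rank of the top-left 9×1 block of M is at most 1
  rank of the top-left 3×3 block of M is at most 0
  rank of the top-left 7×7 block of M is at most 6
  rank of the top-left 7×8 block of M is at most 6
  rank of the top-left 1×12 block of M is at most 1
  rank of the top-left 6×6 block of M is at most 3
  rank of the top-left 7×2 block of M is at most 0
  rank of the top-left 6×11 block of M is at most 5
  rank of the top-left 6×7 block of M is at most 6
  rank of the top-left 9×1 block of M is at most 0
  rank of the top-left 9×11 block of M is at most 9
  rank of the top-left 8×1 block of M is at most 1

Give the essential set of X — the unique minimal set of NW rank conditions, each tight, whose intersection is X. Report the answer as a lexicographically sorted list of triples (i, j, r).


Propagating the 24 rank bounds to every northwest block:

  row 1: 0 0 0 1 1 1 1 1 1 1 1 1
  row 2: 0 0 0 1 1 1 2 2 2 2 2 2
  row 3: 0 0 0 1 2 2 3 3 3 3 3 3
  row 4: 0 0 1 2 3 3 4 4 4 4 4 4
  row 5: 0 0 1 2 3 3 4 5 5 5 5 5
  row 6: 0 0 1 2 3 3 4 5 5 5 5 6
  row 7: 0 0 1 2 3 4 5 6 6 6 6 7
  row 8: 0 1 2 3 4 5 6 7 7 7 7 8
  row 9: 0 1 2 3 4 5 6 7 8 8 8 9
  row 10: 1 2 3 4 5 6 7 8 9 9 9 10
  row 11: 1 2 3 4 5 6 7 8 9 10 10 11
  row 12: 1 2 3 4 5 6 7 8 9 10 11 12

reading off 1-entries of Δ²R: w = (4, 7, 5, 3, 8, 12, 6, 2, 9, 1, 10, 11).

Fulton essential set (6 of the 26 Rothe cells):

[(2, 6, 1), (3, 3, 0), (6, 6, 3), (6, 11, 5), (7, 2, 0), (9, 1, 0)]


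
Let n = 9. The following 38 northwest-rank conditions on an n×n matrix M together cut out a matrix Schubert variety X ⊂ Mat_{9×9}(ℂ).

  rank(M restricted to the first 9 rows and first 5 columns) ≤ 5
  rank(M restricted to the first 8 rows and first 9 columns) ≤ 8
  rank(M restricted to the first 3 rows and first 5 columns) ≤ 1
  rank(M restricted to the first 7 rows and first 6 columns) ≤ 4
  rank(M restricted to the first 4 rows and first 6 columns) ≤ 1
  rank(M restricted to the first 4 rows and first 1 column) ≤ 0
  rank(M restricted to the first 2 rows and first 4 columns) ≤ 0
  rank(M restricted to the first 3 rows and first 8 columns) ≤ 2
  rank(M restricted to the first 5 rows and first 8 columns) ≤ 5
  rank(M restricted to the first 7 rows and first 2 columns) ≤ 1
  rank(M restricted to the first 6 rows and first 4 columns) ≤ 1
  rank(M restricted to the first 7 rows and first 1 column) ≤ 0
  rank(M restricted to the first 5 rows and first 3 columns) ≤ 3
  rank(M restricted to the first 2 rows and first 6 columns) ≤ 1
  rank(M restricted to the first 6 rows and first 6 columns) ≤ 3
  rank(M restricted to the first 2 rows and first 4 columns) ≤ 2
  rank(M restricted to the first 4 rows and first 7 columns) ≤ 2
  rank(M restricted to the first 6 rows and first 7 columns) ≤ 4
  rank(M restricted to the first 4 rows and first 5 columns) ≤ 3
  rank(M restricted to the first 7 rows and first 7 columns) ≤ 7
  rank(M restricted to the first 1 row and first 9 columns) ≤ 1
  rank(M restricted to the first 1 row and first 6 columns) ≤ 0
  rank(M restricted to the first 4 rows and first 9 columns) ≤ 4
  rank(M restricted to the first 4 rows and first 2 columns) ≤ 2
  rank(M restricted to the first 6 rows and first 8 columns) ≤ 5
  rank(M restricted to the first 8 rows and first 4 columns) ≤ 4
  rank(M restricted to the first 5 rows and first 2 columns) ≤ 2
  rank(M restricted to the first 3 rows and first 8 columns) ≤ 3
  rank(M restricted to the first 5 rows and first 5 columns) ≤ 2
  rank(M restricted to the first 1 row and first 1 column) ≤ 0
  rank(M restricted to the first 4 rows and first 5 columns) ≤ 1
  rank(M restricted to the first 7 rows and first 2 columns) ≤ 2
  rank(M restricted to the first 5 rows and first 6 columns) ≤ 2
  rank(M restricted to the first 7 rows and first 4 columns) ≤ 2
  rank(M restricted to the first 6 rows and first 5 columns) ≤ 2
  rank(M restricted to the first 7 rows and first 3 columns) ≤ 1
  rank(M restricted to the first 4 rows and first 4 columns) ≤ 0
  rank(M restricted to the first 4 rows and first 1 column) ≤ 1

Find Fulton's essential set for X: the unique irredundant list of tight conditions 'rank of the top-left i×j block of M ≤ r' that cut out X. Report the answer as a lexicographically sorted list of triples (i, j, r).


Rank table r_w(9×9) implied by the 38 constraints:

  row 1: 0 | 0 | 0 | 0 | 0 | 0 | 1 | 1 | 1
  row 2: 0 | 0 | 0 | 0 | 1 | 1 | 2 | 2 | 2
  row 3: 0 | 0 | 0 | 0 | 1 | 1 | 2 | 2 | 3
  row 4: 0 | 0 | 0 | 0 | 1 | 1 | 2 | 3 | 4
  row 5: 0 | 1 | 1 | 1 | 2 | 2 | 3 | 4 | 5
  row 6: 0 | 1 | 1 | 1 | 2 | 3 | 4 | 5 | 6
  row 7: 0 | 1 | 1 | 2 | 3 | 4 | 5 | 6 | 7
  row 8: 1 | 2 | 2 | 3 | 4 | 5 | 6 | 7 | 8
  row 9: 1 | 2 | 3 | 4 | 5 | 6 | 7 | 8 | 9

hence w(1..9) = (7, 5, 9, 8, 2, 6, 4, 1, 3).

7 SE-corners of the 27-cell Rothe diagram give Ess(w):

[(1, 6, 0), (3, 8, 2), (4, 4, 0), (4, 6, 1), (6, 4, 1), (7, 1, 0), (7, 3, 1)]


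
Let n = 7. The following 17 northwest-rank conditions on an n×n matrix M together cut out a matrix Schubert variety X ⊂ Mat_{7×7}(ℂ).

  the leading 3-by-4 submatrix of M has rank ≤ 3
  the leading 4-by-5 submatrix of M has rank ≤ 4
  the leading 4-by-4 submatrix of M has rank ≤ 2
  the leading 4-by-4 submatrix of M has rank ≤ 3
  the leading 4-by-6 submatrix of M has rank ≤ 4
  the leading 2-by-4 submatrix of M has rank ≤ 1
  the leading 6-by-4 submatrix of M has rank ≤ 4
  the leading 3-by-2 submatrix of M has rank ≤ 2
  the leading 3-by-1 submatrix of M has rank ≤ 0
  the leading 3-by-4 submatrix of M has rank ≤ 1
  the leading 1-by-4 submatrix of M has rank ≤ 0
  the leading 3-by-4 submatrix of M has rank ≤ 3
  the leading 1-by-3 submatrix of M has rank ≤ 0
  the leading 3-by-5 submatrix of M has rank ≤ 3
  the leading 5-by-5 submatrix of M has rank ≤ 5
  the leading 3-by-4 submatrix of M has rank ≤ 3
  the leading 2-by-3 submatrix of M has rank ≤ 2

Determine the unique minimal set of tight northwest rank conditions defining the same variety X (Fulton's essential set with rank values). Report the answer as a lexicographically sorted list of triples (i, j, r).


The tightest implied rank at each (i,j), from the 17 conditions:

  i=1: 0, 0, 0, 0, 1, 1, 1
  i=2: 0, 1, 1, 1, 2, 2, 2
  i=3: 0, 1, 1, 1, 2, 3, 3
  i=4: 1, 2, 2, 2, 3, 4, 4
  i=5: 1, 2, 3, 3, 4, 5, 5
  i=6: 1, 2, 3, 4, 5, 6, 6
  i=7: 1, 2, 3, 4, 5, 6, 7

second differences of R give the permutation w = (5, 2, 6, 1, 3, 4, 7).

Fulton essential set (3 of the 8 Rothe cells):

[(1, 4, 0), (3, 1, 0), (3, 4, 1)]


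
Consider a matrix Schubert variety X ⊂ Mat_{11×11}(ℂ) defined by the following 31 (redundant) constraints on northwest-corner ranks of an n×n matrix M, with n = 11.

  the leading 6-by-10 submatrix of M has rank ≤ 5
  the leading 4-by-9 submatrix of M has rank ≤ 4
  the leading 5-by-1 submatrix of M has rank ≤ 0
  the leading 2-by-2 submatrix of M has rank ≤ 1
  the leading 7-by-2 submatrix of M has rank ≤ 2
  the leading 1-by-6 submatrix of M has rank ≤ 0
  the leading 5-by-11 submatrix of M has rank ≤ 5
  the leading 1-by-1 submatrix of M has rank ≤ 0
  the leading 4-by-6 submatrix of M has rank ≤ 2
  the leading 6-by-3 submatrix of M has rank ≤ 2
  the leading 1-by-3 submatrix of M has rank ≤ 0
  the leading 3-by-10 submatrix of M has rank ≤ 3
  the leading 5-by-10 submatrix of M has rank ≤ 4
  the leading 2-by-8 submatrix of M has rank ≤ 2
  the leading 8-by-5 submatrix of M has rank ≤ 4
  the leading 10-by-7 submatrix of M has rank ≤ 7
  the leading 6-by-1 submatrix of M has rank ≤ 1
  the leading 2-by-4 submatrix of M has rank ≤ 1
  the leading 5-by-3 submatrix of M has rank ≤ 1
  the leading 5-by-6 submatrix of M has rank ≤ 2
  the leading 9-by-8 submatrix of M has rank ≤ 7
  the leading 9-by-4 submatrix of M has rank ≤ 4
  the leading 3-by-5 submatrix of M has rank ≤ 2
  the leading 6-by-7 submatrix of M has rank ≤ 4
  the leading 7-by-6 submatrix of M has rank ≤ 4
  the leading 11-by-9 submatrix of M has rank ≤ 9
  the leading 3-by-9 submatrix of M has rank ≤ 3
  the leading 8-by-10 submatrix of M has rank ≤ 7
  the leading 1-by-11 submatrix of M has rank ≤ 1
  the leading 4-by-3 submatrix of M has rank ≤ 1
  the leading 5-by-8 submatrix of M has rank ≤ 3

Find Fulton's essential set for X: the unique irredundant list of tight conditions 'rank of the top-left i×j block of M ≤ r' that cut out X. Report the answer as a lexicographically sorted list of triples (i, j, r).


Computing R[i][j] = min implied NW-rank bound (n=11, 31 conditions):

  row 1: 0 0 0 0 0 0 1 1 1 1 1
  row 2: 0 1 1 1 1 1 2 2 2 2 2
  row 3: 0 1 1 2 2 2 3 3 3 3 3
  row 4: 0 1 1 2 2 2 3 3 4 4 4
  row 5: 0 1 1 2 2 2 3 3 4 4 5
  row 6: 1 2 2 3 3 3 4 4 5 5 6
  row 7: 1 2 3 4 4 4 5 5 6 6 7
  row 8: 1 2 3 4 4 5 6 6 7 7 8
  row 9: 1 2 3 4 5 6 7 7 8 8 9
  row 10: 1 2 3 4 5 6 7 8 9 9 10
  row 11: 1 2 3 4 5 6 7 8 9 10 11

reading off 1-entries of Δ²R: w = (7, 2, 4, 9, 11, 1, 3, 6, 5, 8, 10).

7 SE-corners of the 21-cell Rothe diagram give Ess(w):

[(1, 6, 0), (5, 1, 0), (5, 3, 1), (5, 6, 2), (5, 8, 3), (5, 10, 4), (8, 5, 4)]


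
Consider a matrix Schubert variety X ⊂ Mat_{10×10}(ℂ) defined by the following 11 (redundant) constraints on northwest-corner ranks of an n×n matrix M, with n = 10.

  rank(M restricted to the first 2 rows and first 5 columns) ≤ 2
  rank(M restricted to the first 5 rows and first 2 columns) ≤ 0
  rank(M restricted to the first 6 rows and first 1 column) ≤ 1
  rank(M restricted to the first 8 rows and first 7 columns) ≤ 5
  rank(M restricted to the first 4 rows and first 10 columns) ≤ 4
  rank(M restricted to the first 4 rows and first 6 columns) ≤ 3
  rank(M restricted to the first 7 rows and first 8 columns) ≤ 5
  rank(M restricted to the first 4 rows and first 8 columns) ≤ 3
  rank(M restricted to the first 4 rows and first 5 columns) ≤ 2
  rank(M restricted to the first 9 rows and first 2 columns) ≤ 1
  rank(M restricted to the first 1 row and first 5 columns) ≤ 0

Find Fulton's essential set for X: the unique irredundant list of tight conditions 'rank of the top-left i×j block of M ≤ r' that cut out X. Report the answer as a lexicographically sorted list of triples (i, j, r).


The tightest implied rank at each (i,j), from the 11 conditions:

  R[1]: 0 | 0 | 0 | 0 | 0 | 1 | 1 | 1 | 1 | 1
  R[2]: 0 | 0 | 1 | 1 | 1 | 2 | 2 | 2 | 2 | 2
  R[3]: 0 | 0 | 1 | 2 | 2 | 3 | 3 | 3 | 3 | 3
  R[4]: 0 | 0 | 1 | 2 | 2 | 3 | 3 | 3 | 4 | 4
  R[5]: 0 | 0 | 1 | 2 | 3 | 4 | 4 | 4 | 5 | 5
  R[6]: 1 | 1 | 2 | 3 | 4 | 5 | 5 | 5 | 6 | 6
  R[7]: 1 | 1 | 2 | 3 | 4 | 5 | 5 | 5 | 6 | 7
  R[8]: 1 | 1 | 2 | 3 | 4 | 5 | 5 | 6 | 7 | 8
  R[9]: 1 | 1 | 2 | 3 | 4 | 5 | 6 | 7 | 8 | 9
  R[10]: 1 | 2 | 3 | 4 | 5 | 6 | 7 | 8 | 9 | 10

so w = (6, 3, 4, 9, 5, 1, 10, 8, 7, 2).

7 SE-corners of the 22-cell Rothe diagram give Ess(w):

[(1, 5, 0), (4, 5, 2), (4, 8, 3), (5, 2, 0), (7, 8, 5), (8, 7, 5), (9, 2, 1)]


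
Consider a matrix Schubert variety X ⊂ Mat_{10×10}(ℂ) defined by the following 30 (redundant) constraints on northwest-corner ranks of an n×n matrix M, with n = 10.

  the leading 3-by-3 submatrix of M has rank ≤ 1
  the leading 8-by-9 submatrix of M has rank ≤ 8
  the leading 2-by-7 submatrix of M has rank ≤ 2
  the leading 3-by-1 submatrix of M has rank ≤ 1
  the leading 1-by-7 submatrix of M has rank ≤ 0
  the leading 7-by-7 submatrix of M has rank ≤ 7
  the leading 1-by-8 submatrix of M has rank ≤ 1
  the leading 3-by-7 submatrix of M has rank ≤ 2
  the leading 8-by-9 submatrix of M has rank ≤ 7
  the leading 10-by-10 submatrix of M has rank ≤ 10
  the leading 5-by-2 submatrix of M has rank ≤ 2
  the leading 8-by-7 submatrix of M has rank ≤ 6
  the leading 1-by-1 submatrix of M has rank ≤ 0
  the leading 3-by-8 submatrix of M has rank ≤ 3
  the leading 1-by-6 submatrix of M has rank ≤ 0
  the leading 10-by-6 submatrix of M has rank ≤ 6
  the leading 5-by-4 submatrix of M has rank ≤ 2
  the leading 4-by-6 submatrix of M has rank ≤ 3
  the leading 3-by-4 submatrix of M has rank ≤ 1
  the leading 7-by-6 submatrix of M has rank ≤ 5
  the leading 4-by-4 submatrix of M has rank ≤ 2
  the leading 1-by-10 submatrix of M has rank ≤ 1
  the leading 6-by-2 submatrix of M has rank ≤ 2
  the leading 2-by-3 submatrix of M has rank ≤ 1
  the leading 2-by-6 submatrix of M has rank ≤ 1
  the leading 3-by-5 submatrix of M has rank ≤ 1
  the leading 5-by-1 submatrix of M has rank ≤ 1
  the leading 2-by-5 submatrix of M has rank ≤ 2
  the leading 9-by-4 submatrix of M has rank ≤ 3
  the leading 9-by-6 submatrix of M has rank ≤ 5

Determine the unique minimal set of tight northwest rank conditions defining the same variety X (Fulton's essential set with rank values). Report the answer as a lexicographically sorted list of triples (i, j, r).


Rank table r_w(10×10) implied by the 30 constraints:

  row 1: 0  0  0  0  0  0  0  1  1  1
  row 2: 1  1  1  1  1  1  1  2  2  2
  row 3: 1  1  1  1  1  2  2  3  3  3
  row 4: 1  2  2  2  2  3  3  4  4  4
  row 5: 1  2  2  2  3  4  4  5  5  5
  row 6: 1  2  3  3  4  5  5  6  6  6
  row 7: 1  2  3  3  4  5  6  7  7  7
  row 8: 1  2  3  3  4  5  6  7  7  8
  row 9: 1  2  3  3  4  5  6  7  8  9
  row 10: 1  2  3  4  5  6  7  8  9  10

the unique w with this rank table is (8, 1, 6, 2, 5, 3, 7, 10, 9, 4).

Fulton essential set (5 of the 17 Rothe cells):

[(1, 7, 0), (3, 5, 1), (5, 4, 2), (8, 9, 7), (9, 4, 3)]


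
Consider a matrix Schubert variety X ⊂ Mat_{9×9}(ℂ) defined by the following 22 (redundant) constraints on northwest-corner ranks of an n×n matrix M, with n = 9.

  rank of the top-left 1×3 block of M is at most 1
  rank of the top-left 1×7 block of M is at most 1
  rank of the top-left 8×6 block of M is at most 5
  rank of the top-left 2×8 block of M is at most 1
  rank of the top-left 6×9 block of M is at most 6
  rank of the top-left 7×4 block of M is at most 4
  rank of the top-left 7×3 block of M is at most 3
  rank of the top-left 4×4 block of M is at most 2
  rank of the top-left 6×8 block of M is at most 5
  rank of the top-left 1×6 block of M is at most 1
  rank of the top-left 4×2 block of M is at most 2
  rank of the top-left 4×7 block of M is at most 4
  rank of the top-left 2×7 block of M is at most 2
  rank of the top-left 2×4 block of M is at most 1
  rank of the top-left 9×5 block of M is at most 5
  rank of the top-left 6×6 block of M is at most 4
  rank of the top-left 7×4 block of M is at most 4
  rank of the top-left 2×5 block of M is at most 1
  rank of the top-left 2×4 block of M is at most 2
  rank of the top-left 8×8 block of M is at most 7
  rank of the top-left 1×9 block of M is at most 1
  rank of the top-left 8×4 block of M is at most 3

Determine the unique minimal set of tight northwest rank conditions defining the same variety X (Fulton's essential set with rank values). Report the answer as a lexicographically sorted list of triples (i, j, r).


Reconstructing r_w from the 22 given conditions:

  R[1]: 1 1 1 1 1 1 1 1 1
  R[2]: 1 1 1 1 1 1 1 1 2
  R[3]: 1 2 2 2 2 2 2 2 3
  R[4]: 1 2 2 2 3 3 3 3 4
  R[5]: 1 2 3 3 4 4 4 4 5
  R[6]: 1 2 3 3 4 4 5 5 6
  R[7]: 1 2 3 3 4 5 6 6 7
  R[8]: 1 2 3 3 4 5 6 7 8
  R[9]: 1 2 3 4 5 6 7 8 9

hence w(1..9) = (1, 9, 2, 5, 3, 7, 6, 8, 4).

ℓ(w)=13; the 4 essential cells (i,j,r):

[(2, 8, 1), (4, 4, 2), (6, 6, 4), (8, 4, 3)]


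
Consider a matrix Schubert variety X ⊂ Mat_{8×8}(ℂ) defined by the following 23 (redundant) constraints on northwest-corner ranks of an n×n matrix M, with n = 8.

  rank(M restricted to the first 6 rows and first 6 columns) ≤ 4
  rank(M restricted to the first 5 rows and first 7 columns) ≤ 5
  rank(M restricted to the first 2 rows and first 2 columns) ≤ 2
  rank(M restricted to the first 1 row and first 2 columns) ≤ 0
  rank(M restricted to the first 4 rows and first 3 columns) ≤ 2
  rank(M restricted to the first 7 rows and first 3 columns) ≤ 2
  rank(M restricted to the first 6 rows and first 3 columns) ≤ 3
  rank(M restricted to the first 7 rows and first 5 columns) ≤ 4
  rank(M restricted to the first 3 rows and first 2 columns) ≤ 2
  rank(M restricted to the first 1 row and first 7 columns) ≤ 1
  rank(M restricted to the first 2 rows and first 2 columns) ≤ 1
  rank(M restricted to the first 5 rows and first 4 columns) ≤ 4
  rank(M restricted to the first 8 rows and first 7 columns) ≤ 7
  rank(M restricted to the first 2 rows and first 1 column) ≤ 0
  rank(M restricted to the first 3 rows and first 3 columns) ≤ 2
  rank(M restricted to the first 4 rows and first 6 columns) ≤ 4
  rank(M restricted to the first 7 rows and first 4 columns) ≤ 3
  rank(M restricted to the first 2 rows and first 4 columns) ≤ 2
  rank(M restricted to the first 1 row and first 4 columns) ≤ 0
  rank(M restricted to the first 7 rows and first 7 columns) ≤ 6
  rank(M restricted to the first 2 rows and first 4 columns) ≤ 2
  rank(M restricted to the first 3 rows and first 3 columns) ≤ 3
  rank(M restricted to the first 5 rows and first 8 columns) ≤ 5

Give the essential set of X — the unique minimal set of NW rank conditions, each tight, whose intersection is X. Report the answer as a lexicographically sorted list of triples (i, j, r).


Propagating the 23 rank bounds to every northwest block:

  R[1]: 0  0  0  0  1  1  1  1
  R[2]: 0  1  1  1  2  2  2  2
  R[3]: 1  2  2  2  3  3  3  3
  R[4]: 1  2  2  3  4  4  4  4
  R[5]: 1  2  2  3  4  4  5  5
  R[6]: 1  2  2  3  4  4  5  6
  R[7]: 1  2  2  3  4  5  6  7
  R[8]: 1  2  3  4  5  6  7  8

the unique w with this rank table is (5, 2, 1, 4, 7, 8, 6, 3).

4 SE-corners of the 11-cell Rothe diagram give Ess(w):

[(1, 4, 0), (2, 1, 0), (6, 6, 4), (7, 3, 2)]


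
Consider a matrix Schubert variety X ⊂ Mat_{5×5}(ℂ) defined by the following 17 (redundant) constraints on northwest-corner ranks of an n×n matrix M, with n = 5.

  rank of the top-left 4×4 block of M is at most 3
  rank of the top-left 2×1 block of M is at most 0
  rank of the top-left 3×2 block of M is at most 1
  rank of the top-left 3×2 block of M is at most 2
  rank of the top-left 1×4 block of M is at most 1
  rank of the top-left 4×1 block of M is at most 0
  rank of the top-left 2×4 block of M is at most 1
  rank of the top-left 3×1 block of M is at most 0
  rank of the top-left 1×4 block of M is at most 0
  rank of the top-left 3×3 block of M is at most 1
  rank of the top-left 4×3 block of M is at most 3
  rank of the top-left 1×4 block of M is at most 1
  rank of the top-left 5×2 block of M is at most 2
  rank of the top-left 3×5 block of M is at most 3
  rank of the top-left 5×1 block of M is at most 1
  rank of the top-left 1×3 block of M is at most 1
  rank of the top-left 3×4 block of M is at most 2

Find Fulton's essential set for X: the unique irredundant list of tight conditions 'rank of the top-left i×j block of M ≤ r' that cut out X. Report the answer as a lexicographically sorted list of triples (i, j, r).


Reconstructing r_w from the 17 given conditions:

  row 1: 0 0 0 0 1
  row 2: 0 1 1 1 2
  row 3: 0 1 1 2 3
  row 4: 0 1 2 3 4
  row 5: 1 2 3 4 5

so w = (5, 2, 4, 3, 1).

3 SE-corners of the 8-cell Rothe diagram give Ess(w):

[(1, 4, 0), (3, 3, 1), (4, 1, 0)]


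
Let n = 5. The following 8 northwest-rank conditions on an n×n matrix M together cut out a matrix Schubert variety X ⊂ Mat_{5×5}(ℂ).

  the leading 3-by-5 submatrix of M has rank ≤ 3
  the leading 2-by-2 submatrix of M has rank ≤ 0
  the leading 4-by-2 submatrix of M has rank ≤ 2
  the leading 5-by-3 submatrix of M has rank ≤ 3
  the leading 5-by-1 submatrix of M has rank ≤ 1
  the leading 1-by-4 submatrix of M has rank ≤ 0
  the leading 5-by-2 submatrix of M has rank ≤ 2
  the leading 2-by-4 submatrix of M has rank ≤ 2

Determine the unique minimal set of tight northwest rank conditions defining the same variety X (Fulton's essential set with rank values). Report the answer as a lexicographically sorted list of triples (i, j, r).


The tightest implied rank at each (i,j), from the 8 conditions:

  R[1]: 0 | 0 | 0 | 0 | 1
  R[2]: 0 | 0 | 1 | 1 | 2
  R[3]: 1 | 1 | 2 | 2 | 3
  R[4]: 1 | 2 | 3 | 3 | 4
  R[5]: 1 | 2 | 3 | 4 | 5

so w = (5, 3, 1, 2, 4).

2 SE-corners of the 6-cell Rothe diagram give Ess(w):

[(1, 4, 0), (2, 2, 0)]
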